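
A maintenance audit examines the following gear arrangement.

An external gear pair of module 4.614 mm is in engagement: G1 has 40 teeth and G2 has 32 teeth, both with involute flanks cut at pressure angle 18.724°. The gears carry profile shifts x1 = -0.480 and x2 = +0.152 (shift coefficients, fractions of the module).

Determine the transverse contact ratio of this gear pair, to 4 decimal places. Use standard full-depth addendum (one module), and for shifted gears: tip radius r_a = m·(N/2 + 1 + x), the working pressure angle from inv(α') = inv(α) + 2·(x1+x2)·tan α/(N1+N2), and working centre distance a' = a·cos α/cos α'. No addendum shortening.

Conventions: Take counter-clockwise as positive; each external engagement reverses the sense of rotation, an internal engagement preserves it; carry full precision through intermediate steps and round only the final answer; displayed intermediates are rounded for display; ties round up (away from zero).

1.8446

topology: single-mesh involute geometry — m = 4.614, 40T/32T pair
base radii: r_b1 = 87.396164, r_b2 = 69.916931
tip radii: r_a1 = 94.679280, r_a2 = 79.139328
inv(α') = inv(18.724°) + 2·(-0.480+0.152)·tan α/(40+32) = 0.00906462  ⇒  α' = 17.02443°
a' = a·cos α / cos α' = 166.1040·cos 18.724°/cos 17.02443° = 164.522465
action lengths: √(r_a1²−r_b1²) = 36.415335, √(r_a2²−r_b2²) = 37.076354
base pitch p_b = π·m·cos α = 13.728157
CR = (36.415335 + 37.076354 − 164.522465·sin 17.02443°)/13.728157 = 1.844596
contact ratio ≈ 1.8446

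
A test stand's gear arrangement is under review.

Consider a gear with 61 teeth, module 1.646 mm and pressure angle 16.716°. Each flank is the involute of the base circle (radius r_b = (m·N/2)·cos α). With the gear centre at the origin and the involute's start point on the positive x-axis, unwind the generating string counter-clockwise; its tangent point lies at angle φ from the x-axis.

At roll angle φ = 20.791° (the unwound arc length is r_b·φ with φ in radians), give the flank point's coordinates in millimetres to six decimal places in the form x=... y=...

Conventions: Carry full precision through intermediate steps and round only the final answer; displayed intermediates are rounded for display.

x=51.143668 y=0.755763

single-mesh involute tooth geometry (61T wheel at module 1.646)
pitch radius r_p = m·N/2 = 1.646·61/2 = 50.203000
base radius r_b = r_p·cos α = 50.203000·cos 16.716° = 48.081532
roll angle φ = 20.791° = 0.36287140 rad
x = r_b·(cos φ + φ·sin φ) = 51.143668
y = r_b·(sin φ − φ·cos φ) = 0.755763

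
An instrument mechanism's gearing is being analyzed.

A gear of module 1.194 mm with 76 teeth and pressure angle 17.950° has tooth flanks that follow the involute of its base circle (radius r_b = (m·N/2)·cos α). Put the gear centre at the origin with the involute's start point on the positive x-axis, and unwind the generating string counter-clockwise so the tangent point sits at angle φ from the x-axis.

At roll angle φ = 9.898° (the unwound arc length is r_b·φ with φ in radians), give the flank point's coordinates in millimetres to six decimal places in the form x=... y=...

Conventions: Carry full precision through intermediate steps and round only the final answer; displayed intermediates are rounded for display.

topology: single-mesh involute geometry — m = 1.194, N = 76
pitch radius r_p = m·N/2 = 1.194·76/2 = 45.372000
base radius r_b = r_p·cos α = 45.372000·cos 17.950° = 43.163555
roll angle φ = 9.898° = 0.17275269 rad
x = r_b·(cos φ + φ·sin φ) = 43.802833
y = r_b·(sin φ − φ·cos φ) = 0.073956

x=43.802833 y=0.073956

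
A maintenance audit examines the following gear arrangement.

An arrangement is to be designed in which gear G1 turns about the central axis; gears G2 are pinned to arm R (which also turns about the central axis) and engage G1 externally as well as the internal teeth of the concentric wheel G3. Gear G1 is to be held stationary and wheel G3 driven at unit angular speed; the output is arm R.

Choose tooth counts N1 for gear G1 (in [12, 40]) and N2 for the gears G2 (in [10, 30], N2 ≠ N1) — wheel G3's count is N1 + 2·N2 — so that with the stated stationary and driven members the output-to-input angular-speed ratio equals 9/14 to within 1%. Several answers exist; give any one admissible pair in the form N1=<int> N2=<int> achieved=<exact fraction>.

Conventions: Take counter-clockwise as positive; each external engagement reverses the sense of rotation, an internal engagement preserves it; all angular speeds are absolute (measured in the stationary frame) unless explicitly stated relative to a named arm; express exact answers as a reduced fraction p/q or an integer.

planetary set to be sized for 9/14 (Willis relation)
Willis with ω_sun = 0: ω_arm/ω_ring = N3/(N1+N3); set equal to 9/14  ⇒  N3/N1 = (9/14)/(1 − 9/14) = 9/5
N3 = N1 + 2·N2  ⇒  N2/N1 = (N3/N1 − 1)/2 = (9/5 − 1)/2 = 2/5
smallest multiple with N1 ≥ 12 and N2 ≥ 10: k = 5  ⇒  N1 = 5·5 = 25, N2 = 5·2 = 10 (N1 ≤ 40, N2 ≤ 30, N2 ≠ N1 ✓), N3 = 25 + 2·10 = 45
check: N3/(N1+N3) with N1 = 25, N3 = 45 gives 9/14; |achieved − target| = 0 ≤ 9/1400 ✓

N1=25 N2=10 achieved=9/14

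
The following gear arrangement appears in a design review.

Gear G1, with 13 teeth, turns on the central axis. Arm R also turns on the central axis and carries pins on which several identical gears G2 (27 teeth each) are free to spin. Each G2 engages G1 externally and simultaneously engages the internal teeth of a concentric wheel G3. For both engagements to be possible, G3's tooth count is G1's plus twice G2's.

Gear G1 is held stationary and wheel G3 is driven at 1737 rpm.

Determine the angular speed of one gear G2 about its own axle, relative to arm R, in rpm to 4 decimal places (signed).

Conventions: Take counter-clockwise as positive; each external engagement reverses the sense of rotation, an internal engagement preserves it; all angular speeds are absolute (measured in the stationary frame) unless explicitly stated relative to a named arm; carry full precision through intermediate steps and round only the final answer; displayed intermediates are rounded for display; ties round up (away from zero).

class = planetary set [G3 = 13+2·27 = 67; Willis about the carrier]
normalise by the input: solve with ω_ring = 1, then scale by 1737 rpm
ring teeth: 13 + 2·27 = 67
13(ω_sun−ω_arm) = −67(ω_ring−ω_arm),  ω_sun = 0, ω_ring = 1
13(0−ω_arm) = −67(1−ω_arm)  ⇒  80·ω_arm = 67  ⇒  ω_arm = 67/80
sun–planet mesh: 13·(0−67/80) = −27·(ω_p−ω_arm)  ⇒  ω_p−ω_arm = 871/2160
scale: ω_p−ω_arm = 871/2160 × 1737 rpm = +700.4292 rpm

+700.4292 rpm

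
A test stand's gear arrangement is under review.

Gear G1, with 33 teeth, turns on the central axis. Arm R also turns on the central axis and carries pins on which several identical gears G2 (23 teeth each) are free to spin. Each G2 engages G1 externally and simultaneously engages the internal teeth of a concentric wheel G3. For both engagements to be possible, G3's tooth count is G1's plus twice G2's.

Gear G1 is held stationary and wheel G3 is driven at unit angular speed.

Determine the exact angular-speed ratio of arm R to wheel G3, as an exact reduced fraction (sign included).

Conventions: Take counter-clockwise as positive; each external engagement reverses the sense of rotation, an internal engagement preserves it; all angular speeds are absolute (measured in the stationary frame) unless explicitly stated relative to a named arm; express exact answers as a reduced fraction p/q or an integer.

79/112

planetary set (33T centre, 23T on arm, 79T internal) — Willis relation
ring teeth: 33 + 2·23 = 79
33(ω_sun−ω_arm) = −79(ω_ring−ω_arm),  ω_sun = 0, ω_ring = 1
33(0−ω_arm) = −79(1−ω_arm)  ⇒  112·ω_arm = 79  ⇒  ω_arm = 79/112
ω_out/ω_in = 79/112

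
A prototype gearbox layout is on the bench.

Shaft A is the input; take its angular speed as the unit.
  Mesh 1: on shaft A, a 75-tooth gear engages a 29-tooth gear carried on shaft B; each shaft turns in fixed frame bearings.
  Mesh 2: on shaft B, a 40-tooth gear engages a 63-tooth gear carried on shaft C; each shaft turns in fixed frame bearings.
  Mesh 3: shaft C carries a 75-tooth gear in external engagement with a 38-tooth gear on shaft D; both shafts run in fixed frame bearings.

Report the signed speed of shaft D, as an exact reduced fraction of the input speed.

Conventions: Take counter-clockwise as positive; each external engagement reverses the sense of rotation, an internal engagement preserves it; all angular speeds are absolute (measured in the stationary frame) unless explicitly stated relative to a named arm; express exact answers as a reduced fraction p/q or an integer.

-12500/3857

3-mesh fixed-axis compound train (all bearings frame-fixed)
mesh 1 [75T→29T]: |ω|/ω_in = 1×75/29 = 75/29, sense flips to −
mesh 2 [40T→63T]: |ω|/ω_in = (75/29)×40/63 = 1000/609, sense flips to +
mesh 3 [75T→38T]: |ω|/ω_in = (1000/609)×75/38 = 12500/3857, sense flips to −
signed output speed (× input speed) = -12500/3857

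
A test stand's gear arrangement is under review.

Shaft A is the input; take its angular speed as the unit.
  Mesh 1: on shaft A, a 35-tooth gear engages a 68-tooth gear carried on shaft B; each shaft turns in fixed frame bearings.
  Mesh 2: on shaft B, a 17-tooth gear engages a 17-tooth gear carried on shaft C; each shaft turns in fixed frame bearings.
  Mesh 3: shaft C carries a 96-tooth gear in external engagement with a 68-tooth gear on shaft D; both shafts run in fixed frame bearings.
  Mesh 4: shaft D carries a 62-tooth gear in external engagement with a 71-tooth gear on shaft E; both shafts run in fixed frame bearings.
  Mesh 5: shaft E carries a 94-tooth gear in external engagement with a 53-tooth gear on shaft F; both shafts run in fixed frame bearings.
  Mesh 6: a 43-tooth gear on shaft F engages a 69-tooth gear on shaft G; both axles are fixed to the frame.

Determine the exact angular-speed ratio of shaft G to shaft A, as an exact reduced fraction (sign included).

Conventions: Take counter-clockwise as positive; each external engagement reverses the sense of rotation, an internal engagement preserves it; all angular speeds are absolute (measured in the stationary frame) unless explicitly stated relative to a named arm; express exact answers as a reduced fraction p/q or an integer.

17542280/25012661

class = fixed-axis compound train [6 meshes; 6 ratios multiply, 6 sense flips]
mesh 1 [35T→68T]: running ratio 35/68, sense −
mesh 2 [17T→17T]: running ratio 35/68, sense +
mesh 3 [96T→68T]: running ratio 210/289, sense −
mesh 4 [62T→71T]: running ratio 13020/20519, sense +
mesh 5 [94T→53T]: running ratio 1223880/1087507, sense −
mesh 6 [43T→69T]: running ratio 17542280/25012661, sense +
ω_out/ω_in = 17542280/25012661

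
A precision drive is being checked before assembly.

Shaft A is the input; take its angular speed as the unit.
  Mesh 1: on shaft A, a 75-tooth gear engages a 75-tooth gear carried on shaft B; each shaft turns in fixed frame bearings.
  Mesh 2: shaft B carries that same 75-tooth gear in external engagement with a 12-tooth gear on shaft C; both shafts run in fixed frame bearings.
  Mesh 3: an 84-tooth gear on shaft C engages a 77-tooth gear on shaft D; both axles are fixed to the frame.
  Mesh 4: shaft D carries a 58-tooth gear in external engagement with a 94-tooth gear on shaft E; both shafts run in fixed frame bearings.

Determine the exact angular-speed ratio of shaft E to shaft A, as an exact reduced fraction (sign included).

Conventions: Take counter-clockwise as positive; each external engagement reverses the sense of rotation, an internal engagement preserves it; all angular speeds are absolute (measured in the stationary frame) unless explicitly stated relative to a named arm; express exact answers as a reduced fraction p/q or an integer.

2175/517

class = fixed-axis compound train [4 meshes; 4 ratios multiply, 4 sense flips]
mesh 1 [75T→75T]: running ratio 1, sense −
mesh 2 [75T→12T]: running ratio 25/4, sense +
mesh 3 [84T→77T]: running ratio 75/11, sense −
mesh 4 [58T→94T]: running ratio 2175/517, sense +
ω_out/ω_in = 2175/517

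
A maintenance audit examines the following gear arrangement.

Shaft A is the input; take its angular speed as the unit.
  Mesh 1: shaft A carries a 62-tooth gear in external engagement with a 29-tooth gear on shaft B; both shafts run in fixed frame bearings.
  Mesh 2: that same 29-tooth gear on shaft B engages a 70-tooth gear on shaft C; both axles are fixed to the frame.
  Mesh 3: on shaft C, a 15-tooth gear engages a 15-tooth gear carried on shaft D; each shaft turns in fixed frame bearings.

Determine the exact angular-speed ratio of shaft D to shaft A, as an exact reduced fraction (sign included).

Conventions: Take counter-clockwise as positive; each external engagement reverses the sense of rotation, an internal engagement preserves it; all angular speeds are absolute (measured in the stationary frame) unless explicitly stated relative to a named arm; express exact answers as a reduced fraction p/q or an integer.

-31/35

class = fixed-axis compound train [3 meshes; 3 ratios multiply, 3 sense flips]
mesh 1 [62T→29T]: running ratio 62/29, sense −
mesh 2 [29T→70T]: running ratio 31/35, sense +
mesh 3 [15T→15T]: running ratio 31/35, sense −
ω_out/ω_in = -31/35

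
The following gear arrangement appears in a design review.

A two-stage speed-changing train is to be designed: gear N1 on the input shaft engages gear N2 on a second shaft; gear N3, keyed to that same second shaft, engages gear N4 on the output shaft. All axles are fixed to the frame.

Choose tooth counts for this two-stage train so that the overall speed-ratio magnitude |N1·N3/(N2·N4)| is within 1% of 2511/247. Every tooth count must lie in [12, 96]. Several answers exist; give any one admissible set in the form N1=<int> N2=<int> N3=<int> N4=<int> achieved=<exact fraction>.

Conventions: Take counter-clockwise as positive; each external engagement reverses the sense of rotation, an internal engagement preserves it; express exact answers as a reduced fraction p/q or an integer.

topology: fixed-axis compound train — 2 stages, target 2511/247
target = 2511/247 in lowest terms: an exact hit needs N1·N3 = k·2511 and N2·N4 = k·247 for one integer k, every count in [12, 96]; additionally prefer no 1:1 stage (N1 ≠ N2, N3 ≠ N4)
k = 1: N1·N3 = 2511 = 27·93, N2·N4 = 247 = 13·19
achieved = 27·93/(13·19) = 2511/247; |achieved − target| = 0 ≤ 2511/24700 ✓

N1=27 N2=13 N3=93 N4=19 achieved=2511/247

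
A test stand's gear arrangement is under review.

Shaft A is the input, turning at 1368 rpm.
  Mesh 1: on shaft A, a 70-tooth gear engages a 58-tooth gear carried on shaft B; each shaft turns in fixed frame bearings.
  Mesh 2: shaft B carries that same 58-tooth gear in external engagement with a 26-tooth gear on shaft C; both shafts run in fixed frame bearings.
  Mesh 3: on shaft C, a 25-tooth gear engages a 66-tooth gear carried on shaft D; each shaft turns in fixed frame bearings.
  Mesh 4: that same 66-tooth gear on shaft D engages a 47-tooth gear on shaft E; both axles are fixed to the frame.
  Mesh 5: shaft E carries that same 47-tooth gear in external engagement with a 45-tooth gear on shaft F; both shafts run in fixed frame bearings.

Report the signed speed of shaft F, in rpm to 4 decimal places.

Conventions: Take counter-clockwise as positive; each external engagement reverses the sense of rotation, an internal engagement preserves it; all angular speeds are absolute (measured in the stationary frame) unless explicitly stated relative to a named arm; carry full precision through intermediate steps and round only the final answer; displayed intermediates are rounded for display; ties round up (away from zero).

-2046.1538 rpm

class = fixed-axis compound train [5 meshes; 5 ratios multiply, 5 sense flips]
mesh 1 [70T→58T]: ω = 1368.0000×70/58 = 1651.0345 rpm, sense flips to −
mesh 2 [58T→26T]: ω = 1651.0345×58/26 = 3683.0769 rpm, sense flips to +
mesh 3 [25T→66T]: ω = 3683.0769×25/66 = 1395.1049 rpm, sense flips to −
mesh 4 [66T→47T]: ω = 1395.1049×66/47 = 1959.0835 rpm, sense flips to +
mesh 5 [47T→45T]: ω = 1959.0835×47/45 = 2046.1538 rpm, sense flips to −
signed output speed = -2046.1538 rpm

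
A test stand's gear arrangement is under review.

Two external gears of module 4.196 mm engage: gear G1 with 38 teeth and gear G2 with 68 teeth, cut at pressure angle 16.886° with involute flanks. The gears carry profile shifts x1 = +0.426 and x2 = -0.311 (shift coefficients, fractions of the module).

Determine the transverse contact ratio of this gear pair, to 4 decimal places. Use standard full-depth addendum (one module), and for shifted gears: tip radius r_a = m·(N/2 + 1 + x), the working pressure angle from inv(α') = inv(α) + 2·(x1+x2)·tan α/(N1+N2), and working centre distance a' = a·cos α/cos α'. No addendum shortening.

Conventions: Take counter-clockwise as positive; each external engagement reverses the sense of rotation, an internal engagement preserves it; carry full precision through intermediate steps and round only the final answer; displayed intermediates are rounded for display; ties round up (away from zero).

1.8510

single-mesh involute tooth geometry (38T engaging 68T at module 4.196)
base radii: r_b1 = 76.286667, r_b2 = 136.512983
tip radii: r_a1 = 85.707496, r_a2 = 145.555044
inv(α') = inv(16.886°) + 2·(+0.426-0.311)·tan α/(38+68) = 0.00949871  ⇒  α' = 17.28543°
a' = a·cos α / cos α' = 222.3880·cos 16.886°/cos 17.28543° = 222.865041
action lengths: √(r_a1²−r_b1²) = 39.065577, √(r_a2²−r_b2²) = 50.502241
base pitch p_b = π·m·cos α = 12.613770
CR = (39.065577 + 50.502241 − 222.865041·sin 17.28543°)/12.613770 = 1.850950
contact ratio ≈ 1.8510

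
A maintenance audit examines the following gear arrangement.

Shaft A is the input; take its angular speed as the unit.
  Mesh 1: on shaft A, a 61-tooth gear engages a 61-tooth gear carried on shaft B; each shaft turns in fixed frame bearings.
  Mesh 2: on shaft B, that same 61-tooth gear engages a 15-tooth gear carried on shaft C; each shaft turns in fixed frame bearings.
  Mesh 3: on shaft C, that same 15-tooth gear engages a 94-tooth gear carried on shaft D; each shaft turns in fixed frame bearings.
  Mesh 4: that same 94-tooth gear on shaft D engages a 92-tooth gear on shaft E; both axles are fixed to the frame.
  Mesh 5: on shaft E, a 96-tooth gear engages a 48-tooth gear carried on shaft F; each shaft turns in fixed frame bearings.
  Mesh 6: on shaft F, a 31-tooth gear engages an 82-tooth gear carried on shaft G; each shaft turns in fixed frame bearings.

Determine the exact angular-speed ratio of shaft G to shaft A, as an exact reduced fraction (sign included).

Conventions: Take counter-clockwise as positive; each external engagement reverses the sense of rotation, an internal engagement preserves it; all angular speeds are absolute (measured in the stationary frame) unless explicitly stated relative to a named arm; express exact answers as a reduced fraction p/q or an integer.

1891/3772

class = fixed-axis compound train [6 meshes; 6 ratios multiply, 6 sense flips]
mesh 1 [61T→61T]: running ratio 1, sense −
mesh 2 [61T→15T]: running ratio 61/15, sense +
mesh 3 [15T→94T]: running ratio 61/94, sense −
mesh 4 [94T→92T]: running ratio 61/92, sense +
mesh 5 [96T→48T]: running ratio 61/46, sense −
mesh 6 [31T→82T]: running ratio 1891/3772, sense +
ω_out/ω_in = 1891/3772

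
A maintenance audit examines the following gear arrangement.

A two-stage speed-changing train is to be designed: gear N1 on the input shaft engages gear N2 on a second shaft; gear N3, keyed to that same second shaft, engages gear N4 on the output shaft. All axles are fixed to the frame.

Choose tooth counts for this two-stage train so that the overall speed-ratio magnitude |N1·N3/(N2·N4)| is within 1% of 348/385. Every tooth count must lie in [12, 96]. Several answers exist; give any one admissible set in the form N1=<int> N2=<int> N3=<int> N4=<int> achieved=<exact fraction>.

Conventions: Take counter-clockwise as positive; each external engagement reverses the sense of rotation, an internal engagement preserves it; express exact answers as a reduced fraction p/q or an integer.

N1=12 N2=14 N3=58 N4=55 achieved=348/385

class = fixed-axis compound train [2-stage, 348/385 wanted]
target = 348/385 in lowest terms: an exact hit needs N1·N3 = k·348 and N2·N4 = k·385 for one integer k, every count in [12, 96]; additionally prefer no 1:1 stage (N1 ≠ N2, N3 ≠ N4)
k = 1: no 1:1-free in-range split of k·348 and k·385 into factor pairs; take k = 2
k = 2: N1·N3 = 696 = 12·58, N2·N4 = 770 = 14·55
achieved = 12·58/(14·55) = 348/385; |achieved − target| = 0 ≤ 87/9625 ✓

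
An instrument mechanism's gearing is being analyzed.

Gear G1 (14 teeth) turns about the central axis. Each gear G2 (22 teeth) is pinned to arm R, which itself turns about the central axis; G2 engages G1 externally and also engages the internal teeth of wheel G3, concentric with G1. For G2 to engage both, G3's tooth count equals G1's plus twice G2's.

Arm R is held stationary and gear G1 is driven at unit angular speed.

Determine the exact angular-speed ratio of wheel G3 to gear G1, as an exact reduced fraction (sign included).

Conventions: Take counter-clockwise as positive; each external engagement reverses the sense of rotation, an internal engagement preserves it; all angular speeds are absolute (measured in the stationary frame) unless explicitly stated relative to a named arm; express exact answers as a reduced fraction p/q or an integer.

topology: planetary set — G1 14T / G2 22T / G3 58T, arm = carrier (Willis)
ring teeth: 14 + 2·22 = 58
14(ω_sun−ω_arm) = −58(ω_ring−ω_arm),  ω_arm = 0, ω_sun = 1
ω_ring = 0 − (14/58)(1−0) = -7/29
ω_out/ω_in = -7/29

-7/29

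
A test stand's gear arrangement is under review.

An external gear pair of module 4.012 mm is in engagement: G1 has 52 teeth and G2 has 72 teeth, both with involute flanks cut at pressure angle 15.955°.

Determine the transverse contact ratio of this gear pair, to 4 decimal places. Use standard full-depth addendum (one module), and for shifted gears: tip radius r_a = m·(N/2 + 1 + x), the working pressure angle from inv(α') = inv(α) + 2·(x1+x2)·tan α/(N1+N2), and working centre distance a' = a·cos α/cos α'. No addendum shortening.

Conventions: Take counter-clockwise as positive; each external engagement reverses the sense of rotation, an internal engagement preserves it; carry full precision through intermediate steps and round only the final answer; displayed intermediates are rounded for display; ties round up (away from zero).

topology: single-mesh involute geometry — m = 4.012, 52T/72T pair
base radii: r_b1 = 100.293681, r_b2 = 138.868174
tip radii: r_a1 = 108.324000, r_a2 = 148.444000
no profile shift: α' = α, a' = a
action lengths: √(r_a1²−r_b1²) = 40.930020, √(r_a2²−r_b2²) = 52.452373
base pitch p_b = π·m·cos α = 12.118534
CR = (40.930020 + 52.452373 − 248.744000·sin 15.95500°)/12.118534 = 2.063539
contact ratio ≈ 2.0635

2.0635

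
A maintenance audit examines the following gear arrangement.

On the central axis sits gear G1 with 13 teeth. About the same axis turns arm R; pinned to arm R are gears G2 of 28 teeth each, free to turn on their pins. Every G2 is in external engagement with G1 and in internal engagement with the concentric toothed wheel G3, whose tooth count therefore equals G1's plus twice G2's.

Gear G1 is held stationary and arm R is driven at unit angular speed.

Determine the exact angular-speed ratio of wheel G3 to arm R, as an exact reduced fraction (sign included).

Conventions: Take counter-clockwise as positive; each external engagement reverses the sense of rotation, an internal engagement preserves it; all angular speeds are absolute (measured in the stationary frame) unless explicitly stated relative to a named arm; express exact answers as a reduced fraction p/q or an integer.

82/69

topology: planetary set — G1 13T / G2 28T / G3 69T, arm = carrier (Willis)
ring teeth: 13 + 2·28 = 69
13(ω_sun−ω_arm) = −69(ω_ring−ω_arm),  ω_sun = 0, ω_arm = 1
ω_ring = 1 − (13/69)(0−1) = 82/69
ω_out/ω_in = 82/69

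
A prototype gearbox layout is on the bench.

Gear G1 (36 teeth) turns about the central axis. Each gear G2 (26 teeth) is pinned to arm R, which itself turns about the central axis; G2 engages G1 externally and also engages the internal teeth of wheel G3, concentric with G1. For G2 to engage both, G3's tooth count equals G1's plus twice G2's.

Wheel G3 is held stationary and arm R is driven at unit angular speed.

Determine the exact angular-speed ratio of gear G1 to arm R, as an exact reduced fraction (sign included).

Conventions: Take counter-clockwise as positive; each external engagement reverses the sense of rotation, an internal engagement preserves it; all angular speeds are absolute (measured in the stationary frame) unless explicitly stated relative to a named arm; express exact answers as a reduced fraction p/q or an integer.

topology: planetary set — G1 36T / G2 26T / G3 88T, arm = carrier (Willis)
ring teeth: 36 + 2·26 = 88
36(ω_sun−ω_arm) = −88(ω_ring−ω_arm),  ω_ring = 0, ω_arm = 1
ω_sun = 1 − (88/36)(0−1) = 31/9
ω_out/ω_in = 31/9

31/9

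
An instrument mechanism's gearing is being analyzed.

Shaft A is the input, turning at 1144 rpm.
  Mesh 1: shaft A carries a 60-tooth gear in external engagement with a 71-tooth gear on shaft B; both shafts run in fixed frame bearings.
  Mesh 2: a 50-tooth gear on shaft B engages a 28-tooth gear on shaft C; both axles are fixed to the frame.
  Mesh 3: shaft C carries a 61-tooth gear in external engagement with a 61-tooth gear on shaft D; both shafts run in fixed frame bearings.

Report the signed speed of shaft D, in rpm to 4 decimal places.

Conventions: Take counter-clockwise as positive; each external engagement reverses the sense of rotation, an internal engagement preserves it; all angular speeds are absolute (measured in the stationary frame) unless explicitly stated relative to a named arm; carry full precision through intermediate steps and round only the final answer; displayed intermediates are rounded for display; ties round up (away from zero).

-1726.3581 rpm

topology: fixed-axis compound train — 3 meshes, A→D
mesh 1 [60T→71T]: ω = 1144.0000×60/71 = 966.7606 rpm, sense flips to −
mesh 2 [50T→28T]: ω = 966.7606×50/28 = 1726.3581 rpm, sense flips to +
mesh 3 [61T→61T]: ω = 1726.3581×61/61 = 1726.3581 rpm, sense flips to −
signed output speed = -1726.3581 rpm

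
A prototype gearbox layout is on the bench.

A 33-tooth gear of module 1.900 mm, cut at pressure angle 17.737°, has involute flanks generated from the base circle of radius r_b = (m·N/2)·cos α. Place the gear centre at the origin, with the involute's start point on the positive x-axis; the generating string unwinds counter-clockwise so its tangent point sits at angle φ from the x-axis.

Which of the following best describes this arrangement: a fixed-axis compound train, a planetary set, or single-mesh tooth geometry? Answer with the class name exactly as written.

single-mesh involute tooth geometry (33T wheel at module 1.900)
classification: single-mesh tooth geometry

single-mesh tooth geometry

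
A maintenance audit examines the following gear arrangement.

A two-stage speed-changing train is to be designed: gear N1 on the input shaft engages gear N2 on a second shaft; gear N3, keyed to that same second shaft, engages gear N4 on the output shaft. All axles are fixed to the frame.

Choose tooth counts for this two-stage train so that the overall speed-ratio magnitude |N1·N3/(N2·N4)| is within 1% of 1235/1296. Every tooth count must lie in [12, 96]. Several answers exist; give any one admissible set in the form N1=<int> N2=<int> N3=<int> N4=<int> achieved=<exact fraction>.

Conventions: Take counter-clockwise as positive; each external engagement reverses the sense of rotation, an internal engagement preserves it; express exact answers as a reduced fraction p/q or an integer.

2-stage fixed-axis compound train for ratio 1235/1296
target = 1235/1296 in lowest terms: an exact hit needs N1·N3 = k·1235 and N2·N4 = k·1296 for one integer k, every count in [12, 96]; additionally prefer no 1:1 stage (N1 ≠ N2, N3 ≠ N4)
k = 1: N1·N3 = 1235 = 13·95, N2·N4 = 1296 = 16·81
achieved = 13·95/(16·81) = 1235/1296; |achieved − target| = 0 ≤ 247/25920 ✓

N1=13 N2=16 N3=95 N4=81 achieved=1235/1296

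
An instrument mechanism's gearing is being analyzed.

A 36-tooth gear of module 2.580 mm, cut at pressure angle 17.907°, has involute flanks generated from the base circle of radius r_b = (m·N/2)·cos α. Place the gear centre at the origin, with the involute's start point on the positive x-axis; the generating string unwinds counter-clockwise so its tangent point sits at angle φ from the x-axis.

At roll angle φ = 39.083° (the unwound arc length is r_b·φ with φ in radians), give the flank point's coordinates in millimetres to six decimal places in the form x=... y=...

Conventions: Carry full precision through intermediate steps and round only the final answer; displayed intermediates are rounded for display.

recognized (one wheel, involute flank): single-mesh tooth geometry, m = 2.580, N = 36
pitch radius r_p = m·N/2 = 2.580·36/2 = 46.440000
base radius r_b = r_p·cos α = 46.440000·cos 17.907° = 44.190300
roll angle φ = 39.083° = 0.68212703 rad
x = r_b·(cos φ + φ·sin φ) = 53.305761
y = r_b·(sin φ − φ·cos φ) = 4.461261

x=53.305761 y=4.461261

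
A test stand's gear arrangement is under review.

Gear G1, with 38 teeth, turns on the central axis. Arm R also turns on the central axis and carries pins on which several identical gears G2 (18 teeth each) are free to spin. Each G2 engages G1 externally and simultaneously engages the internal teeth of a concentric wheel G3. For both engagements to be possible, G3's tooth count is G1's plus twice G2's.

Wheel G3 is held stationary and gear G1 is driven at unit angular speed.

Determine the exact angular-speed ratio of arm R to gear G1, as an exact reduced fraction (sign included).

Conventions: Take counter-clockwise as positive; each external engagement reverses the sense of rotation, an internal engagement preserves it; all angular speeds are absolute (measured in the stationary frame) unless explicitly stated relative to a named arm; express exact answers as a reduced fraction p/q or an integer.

recognized (axles ride arm R): planetary set, 38/18/74 teeth
ring teeth: 38 + 2·18 = 74
38(ω_sun−ω_arm) = −74(ω_ring−ω_arm),  ω_ring = 0, ω_sun = 1
38(1−ω_arm) = −74(0−ω_arm)  ⇒  112·ω_arm = 38  ⇒  ω_arm = 19/56
ω_out/ω_in = 19/56

19/56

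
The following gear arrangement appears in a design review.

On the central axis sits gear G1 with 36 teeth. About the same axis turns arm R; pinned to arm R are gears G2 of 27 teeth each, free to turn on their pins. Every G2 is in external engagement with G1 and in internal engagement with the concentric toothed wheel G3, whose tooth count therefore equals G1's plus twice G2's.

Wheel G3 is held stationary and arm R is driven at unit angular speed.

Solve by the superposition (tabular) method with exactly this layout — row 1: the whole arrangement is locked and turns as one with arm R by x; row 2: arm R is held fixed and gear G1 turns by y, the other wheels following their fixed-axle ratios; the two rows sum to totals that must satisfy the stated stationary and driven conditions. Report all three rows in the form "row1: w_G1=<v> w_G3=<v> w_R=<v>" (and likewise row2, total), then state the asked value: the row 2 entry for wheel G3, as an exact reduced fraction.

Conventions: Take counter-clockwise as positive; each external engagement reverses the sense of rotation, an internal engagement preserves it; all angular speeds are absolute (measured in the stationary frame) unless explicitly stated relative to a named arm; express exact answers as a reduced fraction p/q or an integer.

planetary set (36T centre, 27T on arm, 90T internal) — Willis relation
row 1 (train locked, turned with arm): all members turn x
row 2: sun turns y, ring = −(36/90)·y, arm 0
boundary: total ω_ring = x − (36/90)·y = 0 and total ω_arm = x = 1  ⇒  y = 5/2, x = 1
row 2 ring = −(36/90)·5/2 = -1
totals (row 1 + row 2): sun 1 + 5/2 = 7/2, ring 1 + (-1) = 0, arm 1 + 0 = 1
asked cell (row2, ring) = -1

row1: w_G1=1 w_G3=1 w_R=1
row2: w_G1=5/2 w_G3=-1 w_R=0
total: w_G1=7/2 w_G3=0 w_R=1
asked value: -1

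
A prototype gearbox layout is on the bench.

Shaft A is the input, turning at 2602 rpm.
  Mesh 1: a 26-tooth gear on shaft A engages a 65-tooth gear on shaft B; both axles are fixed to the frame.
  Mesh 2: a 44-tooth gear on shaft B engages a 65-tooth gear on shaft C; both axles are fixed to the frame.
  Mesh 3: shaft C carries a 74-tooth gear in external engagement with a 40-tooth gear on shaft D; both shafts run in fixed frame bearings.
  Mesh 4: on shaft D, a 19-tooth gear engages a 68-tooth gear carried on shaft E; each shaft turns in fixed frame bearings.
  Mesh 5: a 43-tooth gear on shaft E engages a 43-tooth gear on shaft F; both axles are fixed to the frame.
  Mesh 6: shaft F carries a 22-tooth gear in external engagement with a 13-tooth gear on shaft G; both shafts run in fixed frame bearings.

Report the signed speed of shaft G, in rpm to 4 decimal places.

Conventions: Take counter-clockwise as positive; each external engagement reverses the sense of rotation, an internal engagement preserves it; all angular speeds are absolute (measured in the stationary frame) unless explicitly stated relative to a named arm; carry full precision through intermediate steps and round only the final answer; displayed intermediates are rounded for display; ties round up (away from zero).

topology: fixed-axis compound train — 6 meshes, A→G
mesh 1 [26T→65T]: ω = 2602.0000×26/65 = 1040.8000 rpm, sense flips to −
mesh 2 [44T→65T]: ω = 1040.8000×44/65 = 704.5415 rpm, sense flips to +
mesh 3 [74T→40T]: ω = 704.5415×74/40 = 1303.4018 rpm, sense flips to −
mesh 4 [19T→68T]: ω = 1303.4018×19/68 = 364.1858 rpm, sense flips to +
mesh 5 [43T→43T]: ω = 364.1858×43/43 = 364.1858 rpm, sense flips to −
mesh 6 [22T→13T]: ω = 364.1858×22/13 = 616.3144 rpm, sense flips to +
signed output speed = +616.3144 rpm

+616.3144 rpm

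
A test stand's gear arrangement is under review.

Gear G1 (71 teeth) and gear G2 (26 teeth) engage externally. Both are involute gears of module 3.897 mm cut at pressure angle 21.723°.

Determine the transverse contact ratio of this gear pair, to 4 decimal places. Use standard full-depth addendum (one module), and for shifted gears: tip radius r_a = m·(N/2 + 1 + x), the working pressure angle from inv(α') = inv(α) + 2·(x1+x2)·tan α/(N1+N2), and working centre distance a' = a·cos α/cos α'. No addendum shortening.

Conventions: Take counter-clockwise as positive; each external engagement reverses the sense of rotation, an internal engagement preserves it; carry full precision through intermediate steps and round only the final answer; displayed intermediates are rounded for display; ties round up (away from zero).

class = single-mesh tooth geometry [involute pair 71T × 26T, m = 3.897]
base radii: r_b1 = 128.518908, r_b2 = 47.063262
tip radii: r_a1 = 142.240500, r_a2 = 54.558000
no profile shift: α' = α, a' = a
action lengths: √(r_a1²−r_b1²) = 60.952852, √(r_a2²−r_b2²) = 27.597549
base pitch p_b = π·m·cos α = 11.373354
CR = (60.952852 + 27.597549 − 189.004500·sin 21.72300°)/11.373354 = 1.635060
contact ratio ≈ 1.6351

1.6351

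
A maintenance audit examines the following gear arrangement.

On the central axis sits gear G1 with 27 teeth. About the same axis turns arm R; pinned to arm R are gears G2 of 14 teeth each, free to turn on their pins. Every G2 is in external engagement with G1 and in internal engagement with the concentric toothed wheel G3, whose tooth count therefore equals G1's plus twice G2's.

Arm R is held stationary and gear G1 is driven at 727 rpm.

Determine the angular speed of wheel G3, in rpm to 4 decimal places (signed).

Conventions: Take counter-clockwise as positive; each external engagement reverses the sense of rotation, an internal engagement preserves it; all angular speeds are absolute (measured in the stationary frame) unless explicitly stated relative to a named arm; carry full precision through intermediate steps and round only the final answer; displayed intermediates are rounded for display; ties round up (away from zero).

class = planetary set [G3 = 27+2·14 = 55; Willis about the carrier]
normalise by the input: solve with ω_sun = 1, then scale by 727 rpm
ring teeth: 27 + 2·14 = 55
27(ω_sun−ω_arm) = −55(ω_ring−ω_arm),  ω_arm = 0, ω_sun = 1
ω_ring = 0 − (27/55)(1−0) = -27/55
scale: ω_ring = -27/55 × 727 rpm = -356.8909 rpm

-356.8909 rpm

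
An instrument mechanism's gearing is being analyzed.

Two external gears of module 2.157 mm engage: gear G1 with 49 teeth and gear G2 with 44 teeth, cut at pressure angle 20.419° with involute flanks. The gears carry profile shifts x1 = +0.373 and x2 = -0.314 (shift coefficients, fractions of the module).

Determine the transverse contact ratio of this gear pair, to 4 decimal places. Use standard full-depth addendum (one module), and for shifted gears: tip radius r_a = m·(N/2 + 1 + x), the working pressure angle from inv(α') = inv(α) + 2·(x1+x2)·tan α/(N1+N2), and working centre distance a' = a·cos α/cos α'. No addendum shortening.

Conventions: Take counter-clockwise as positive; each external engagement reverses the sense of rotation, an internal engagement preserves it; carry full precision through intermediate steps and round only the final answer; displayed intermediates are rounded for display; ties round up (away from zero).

1.6980

topology: single-mesh involute geometry — m = 2.157, 49T/44T pair
base radii: r_b1 = 49.525961, r_b2 = 44.472292
tip radii: r_a1 = 55.808061, r_a2 = 48.933702
inv(α') = inv(20.419°) + 2·(+0.373-0.314)·tan α/(49+44) = 0.01636776  ⇒  α' = 20.61228°
a' = a·cos α / cos α' = 100.3005·cos 20.419°/cos 20.61228° = 100.427188
action lengths: √(r_a1²−r_b1²) = 25.723896, √(r_a2²−r_b2²) = 20.413781
base pitch p_b = π·m·cos α = 6.350628
CR = (25.723896 + 20.413781 − 100.427188·sin 20.61228°)/6.350628 = 1.697953
contact ratio ≈ 1.6980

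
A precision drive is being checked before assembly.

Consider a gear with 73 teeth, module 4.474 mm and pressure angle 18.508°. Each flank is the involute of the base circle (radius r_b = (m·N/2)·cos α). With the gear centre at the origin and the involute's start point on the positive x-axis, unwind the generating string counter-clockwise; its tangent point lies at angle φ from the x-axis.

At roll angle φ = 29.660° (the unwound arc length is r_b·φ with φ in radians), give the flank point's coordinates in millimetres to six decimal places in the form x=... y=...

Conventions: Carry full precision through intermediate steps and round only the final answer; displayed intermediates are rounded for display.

x=174.234236 y=6.970540

topology: single-mesh involute geometry — m = 4.474, N = 73
pitch radius r_p = m·N/2 = 4.474·73/2 = 163.301000
base radius r_b = r_p·cos α = 163.301000·cos 18.508° = 154.854965
roll angle φ = 29.660° = 0.51766466 rad
x = r_b·(cos φ + φ·sin φ) = 174.234236
y = r_b·(sin φ − φ·cos φ) = 6.970540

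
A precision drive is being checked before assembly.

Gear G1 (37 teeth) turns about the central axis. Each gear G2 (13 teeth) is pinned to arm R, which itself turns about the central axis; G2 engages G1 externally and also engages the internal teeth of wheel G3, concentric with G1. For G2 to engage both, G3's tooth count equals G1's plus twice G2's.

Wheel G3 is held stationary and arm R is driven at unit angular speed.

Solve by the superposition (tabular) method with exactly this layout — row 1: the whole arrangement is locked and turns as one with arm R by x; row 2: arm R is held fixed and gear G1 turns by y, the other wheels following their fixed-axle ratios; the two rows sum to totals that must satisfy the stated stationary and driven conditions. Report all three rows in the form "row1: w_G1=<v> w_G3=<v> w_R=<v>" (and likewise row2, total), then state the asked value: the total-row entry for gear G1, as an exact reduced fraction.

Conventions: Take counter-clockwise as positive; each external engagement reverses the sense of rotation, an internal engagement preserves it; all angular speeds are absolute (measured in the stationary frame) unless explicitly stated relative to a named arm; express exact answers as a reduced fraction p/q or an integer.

row1: w_G1=1 w_G3=1 w_R=1
row2: w_G1=63/37 w_G3=-1 w_R=0
total: w_G1=100/37 w_G3=0 w_R=1
asked value: 100/37

recognized (axles ride arm R): planetary set, 37/13/63 teeth
row 1 — lock + rotate with arm: ω_sun = ω_ring = ω_arm = x
superposition row 2 [arm held]: sun y, ring −(37/63)·y, arm 0
boundary: total ω_ring = x − (37/63)·y = 0 and total ω_arm = x = 1  ⇒  y = 63/37, x = 1
row 2 ring = −(37/63)·63/37 = -1
totals (row 1 + row 2): sun 1 + 63/37 = 100/37, ring 1 + (-1) = 0, arm 1 + 0 = 1
asked cell (total, sun) = 100/37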